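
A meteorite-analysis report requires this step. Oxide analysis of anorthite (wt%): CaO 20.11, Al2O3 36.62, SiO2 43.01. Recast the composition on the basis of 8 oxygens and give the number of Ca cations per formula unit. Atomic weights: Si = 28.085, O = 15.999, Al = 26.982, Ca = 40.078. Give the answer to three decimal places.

20.11 wt% CaO ÷ 56.077 g/mol = 0.35861 mol, giving 0.35861 Ca and 0.35861 O.
36.62 wt% Al2O3 ÷ 101.961 g/mol = 0.35916 mol, giving 0.71832 Al and 1.07748 O.
43.01 wt% SiO2 ÷ 60.083 g/mol = 0.71584 mol, giving 0.71584 Si and 1.43168 O.
Oxygen sums to 2.86777; scaling by 8/2.86777 = 2.78962 puts the formula on 8 O.
Ca: 0.35861 × 2.78962 = 1.000 atoms per formula unit.

1.000 Ca apfu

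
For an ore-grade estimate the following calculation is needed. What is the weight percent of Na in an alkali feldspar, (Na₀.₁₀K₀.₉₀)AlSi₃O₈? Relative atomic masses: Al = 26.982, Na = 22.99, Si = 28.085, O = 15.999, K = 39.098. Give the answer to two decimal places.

0.83 weight percent

Molar mass of (Na₀.₁₀K₀.₉₀)AlSi₃O₈: 0.10·22.99 + 0.90·39.098 + 1·26.982 + 3·28.085 + 8·15.999 = 276.716 g/mol.
Mass of Na per formula unit: 0.10 × 22.99 = 2.299 g.
Weight fraction Na = 2.299 / 276.716 = 0.0083.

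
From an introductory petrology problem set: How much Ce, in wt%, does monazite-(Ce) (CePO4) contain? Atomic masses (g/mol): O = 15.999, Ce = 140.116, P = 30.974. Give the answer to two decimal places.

59.60 wt%

Molar mass of CePO4: 1×140.116 + 1×30.974 + 4×15.999 = 235.086 g/mol.
Mass of Ce per formula unit: 1 × 140.116 = 140.116 g.
Weight fraction Ce = 140.116 / 235.086 = 0.5960.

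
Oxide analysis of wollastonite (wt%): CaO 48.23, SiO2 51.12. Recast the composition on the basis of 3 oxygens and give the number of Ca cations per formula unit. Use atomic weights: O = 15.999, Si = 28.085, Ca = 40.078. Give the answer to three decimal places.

CaO (M=56.077): mol = 0.86007; Ca = 0.86007, O = 0.86007.
SiO2 (M=60.083): mol = 0.85082; Si = 0.85082, O = 1.70164.
ΣO = 2.56171; factor = 3/ΣO = 1.17109.
Ca apfu = 0.86007 × 1.17109 = 1.007.

1.007 Ca apfu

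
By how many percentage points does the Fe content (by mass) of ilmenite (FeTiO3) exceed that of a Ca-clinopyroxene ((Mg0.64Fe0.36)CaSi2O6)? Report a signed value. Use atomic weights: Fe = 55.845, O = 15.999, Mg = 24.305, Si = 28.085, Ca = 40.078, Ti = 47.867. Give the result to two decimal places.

M(FeTiO3) = 151.709 g/mol, so wt% Fe = 55.845/151.709 × 100 = 36.81%.
M((Mg0.64Fe0.36)CaSi2O6) = 227.901 g/mol, so wt% Fe = 20.104/227.901 × 100 = 8.82%.
36.81 − 8.82 = 27.99 pp.

27.99 percentage points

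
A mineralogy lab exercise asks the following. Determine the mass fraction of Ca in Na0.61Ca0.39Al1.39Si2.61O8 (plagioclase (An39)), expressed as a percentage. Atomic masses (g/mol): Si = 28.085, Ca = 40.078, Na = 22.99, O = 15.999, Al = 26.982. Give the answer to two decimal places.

5.82 mass %

M(Na0.61Ca0.39Al1.39Si2.61O8) = 268.453 g/mol.
Ca contributes 0.39 × 40.078 = 15.630 g per mole.
15.630/268.453 = 0.0582 → 5.82%.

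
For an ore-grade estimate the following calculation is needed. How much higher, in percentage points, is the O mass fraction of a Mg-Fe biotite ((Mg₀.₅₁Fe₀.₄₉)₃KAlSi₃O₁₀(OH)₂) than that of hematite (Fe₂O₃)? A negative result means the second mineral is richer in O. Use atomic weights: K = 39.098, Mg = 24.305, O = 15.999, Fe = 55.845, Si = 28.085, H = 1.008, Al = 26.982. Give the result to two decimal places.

O in (Mg₀.₅₁Fe₀.₄₉)₃KAlSi₃O₁₀(OH)₂: molar mass 463.618 g/mol; 12×15.999 = 191.988 g → 41.41 wt%.
O in Fe₂O₃: molar mass 159.687 g/mol; 3×15.999 = 47.997 g → 30.06 wt%.
Difference = 41.41 − 30.06 = 11.35 percentage points.

11.35 percentage points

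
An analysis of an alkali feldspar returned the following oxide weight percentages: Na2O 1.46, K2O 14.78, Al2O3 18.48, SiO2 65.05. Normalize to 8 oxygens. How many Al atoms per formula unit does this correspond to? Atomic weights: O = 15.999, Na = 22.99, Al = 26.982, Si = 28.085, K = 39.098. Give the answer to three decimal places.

1.46 wt% Na2O ÷ 61.979 g/mol = 0.02356 mol, giving 0.04712 Na and 0.02356 O.
14.78 wt% K2O ÷ 94.195 g/mol = 0.15691 mol, giving 0.31382 K and 0.15691 O.
18.48 wt% Al2O3 ÷ 101.961 g/mol = 0.18125 mol, giving 0.36250 Al and 0.54375 O.
65.05 wt% SiO2 ÷ 60.083 g/mol = 1.08267 mol, giving 1.08267 Si and 2.16534 O.
Oxygen sums to 2.88956; scaling by 8/2.88956 = 2.76859 puts the formula on 8 O.
Al: 0.36250 × 2.76859 = 1.004 atoms per formula unit.

1.004 Al apfu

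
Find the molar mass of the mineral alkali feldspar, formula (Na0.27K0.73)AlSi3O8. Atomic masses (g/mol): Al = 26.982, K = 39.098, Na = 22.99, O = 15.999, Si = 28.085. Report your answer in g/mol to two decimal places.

273.98 g/mol

M = 0.27*22.99 + 0.73*39.098 + 1*26.982 + 3*28.085 + 8*15.999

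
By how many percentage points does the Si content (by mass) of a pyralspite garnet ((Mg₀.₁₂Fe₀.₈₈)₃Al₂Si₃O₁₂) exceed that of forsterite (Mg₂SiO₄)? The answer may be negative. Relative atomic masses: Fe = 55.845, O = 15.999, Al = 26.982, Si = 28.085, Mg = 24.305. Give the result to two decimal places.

-2.64 percentage points

First mineral: 84.255 g Si in 486.388 g formula = 17.32 wt% Si.
Second mineral: 28.085 g Si in 140.691 g formula = 19.96 wt% Si.
17.32% − 19.96% gives a difference of -2.64 percentage points.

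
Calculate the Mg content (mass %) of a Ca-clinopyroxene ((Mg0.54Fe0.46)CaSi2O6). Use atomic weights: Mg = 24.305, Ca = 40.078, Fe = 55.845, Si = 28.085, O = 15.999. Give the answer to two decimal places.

M((Mg0.54Fe0.46)CaSi2O6) = 231.055 g/mol.
Mg contributes 0.54 × 24.305 = 13.125 g per mole.
13.125/231.055 = 0.0568 → 5.68%.

5.68 mass %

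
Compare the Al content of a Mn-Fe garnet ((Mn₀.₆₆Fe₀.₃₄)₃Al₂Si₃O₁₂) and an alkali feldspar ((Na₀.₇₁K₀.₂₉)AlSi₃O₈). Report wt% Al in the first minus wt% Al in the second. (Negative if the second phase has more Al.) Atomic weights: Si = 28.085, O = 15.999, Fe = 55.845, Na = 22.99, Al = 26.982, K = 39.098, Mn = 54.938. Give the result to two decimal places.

0.77 percentage points

M((Mn₀.₆₆Fe₀.₃₄)₃Al₂Si₃O₁₂) = 495.946 g/mol, so wt% Al = 53.964/495.946 × 100 = 10.88%.
M((Na₀.₇₁K₀.₂₉)AlSi₃O₈) = 266.890 g/mol, so wt% Al = 26.982/266.890 × 100 = 10.11%.
10.88 − 10.11 = 0.77 pp.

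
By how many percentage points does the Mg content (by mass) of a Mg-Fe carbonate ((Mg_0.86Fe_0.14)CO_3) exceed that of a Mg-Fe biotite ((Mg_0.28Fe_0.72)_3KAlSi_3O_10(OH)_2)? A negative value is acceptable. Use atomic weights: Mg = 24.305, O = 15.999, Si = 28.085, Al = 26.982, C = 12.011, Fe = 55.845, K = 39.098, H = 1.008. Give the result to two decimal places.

Mg in (Mg_0.86Fe_0.14)CO_3: molar mass 88.729 g/mol; 0.86×24.305 = 20.902 g → 23.56 wt%.
Mg in (Mg_0.28Fe_0.72)_3KAlSi_3O_10(OH)_2: molar mass 485.380 g/mol; 0.84×24.305 = 20.416 g → 4.21 wt%.
Difference = 23.56 − 4.21 = 19.35 percentage points.

19.35 percentage points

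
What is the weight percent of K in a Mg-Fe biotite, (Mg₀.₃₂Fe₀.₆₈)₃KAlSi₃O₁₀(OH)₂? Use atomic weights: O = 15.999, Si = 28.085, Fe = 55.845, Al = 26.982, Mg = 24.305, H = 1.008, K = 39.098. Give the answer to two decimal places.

8.12 wt%

Formula mass = 0.96·24.305 + 2.04·55.845 + 1·39.098 + 1·26.982 + 3·28.085 + 12·15.999 + 2·1.008 = 481.596 g/mol, of which 39.098 g is K.
So K makes up 39.098/481.596 = 0.0812 of the mass, i.e. 8.12%.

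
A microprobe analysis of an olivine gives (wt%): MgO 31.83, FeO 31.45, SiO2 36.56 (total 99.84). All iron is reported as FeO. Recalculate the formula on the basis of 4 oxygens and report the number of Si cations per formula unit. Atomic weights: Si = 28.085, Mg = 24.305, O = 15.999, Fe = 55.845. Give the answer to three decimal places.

MgO (M=40.304): mol = 0.78975; Mg = 0.78975, O = 0.78975.
FeO (M=71.844): mol = 0.43775; Fe = 0.43775, O = 0.43775.
SiO2 (M=60.083): mol = 0.60849; Si = 0.60849, O = 1.21698.
ΣO = 2.44448; factor = 4/ΣO = 1.63634.
Si apfu = 0.60849 × 1.63634 = 0.996.

0.996 Si apfu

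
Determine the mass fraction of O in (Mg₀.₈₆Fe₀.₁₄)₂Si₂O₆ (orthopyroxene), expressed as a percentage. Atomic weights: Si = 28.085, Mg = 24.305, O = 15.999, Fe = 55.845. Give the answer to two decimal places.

M((Mg₀.₈₆Fe₀.₁₄)₂Si₂O₆) = 209.605 g/mol.
O contributes 6 × 15.999 = 95.994 g per mole.
95.994/209.605 = 0.4580 → 45.80%.

45.80 wt%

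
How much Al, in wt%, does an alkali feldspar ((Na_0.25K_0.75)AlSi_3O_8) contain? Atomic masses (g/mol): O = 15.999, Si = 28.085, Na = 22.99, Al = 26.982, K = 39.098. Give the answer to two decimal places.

Formula mass = 0.25×22.99 + 0.75×39.098 + 1×26.982 + 3×28.085 + 8×15.999 = 274.300 g/mol, of which 26.982 g is Al.
So Al makes up 26.982/274.300 = 0.0984 of the mass, i.e. 9.84%.

9.84 wt%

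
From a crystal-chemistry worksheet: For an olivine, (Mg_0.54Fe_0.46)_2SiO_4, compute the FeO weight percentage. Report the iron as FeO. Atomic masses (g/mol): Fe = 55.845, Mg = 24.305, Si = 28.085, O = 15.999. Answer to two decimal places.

Molar mass of (Mg_0.54Fe_0.46)_2SiO_4 = 1.08×24.305 + 0.92×55.845 + 1×28.085 + 4×15.999 = 169.708 g/mol.
Each formula unit contains 0.92 Fe, equivalent to 0.92/1 = 0.9200 mol FeO.
M(FeO) = 1×55.845 + 1×15.999 = 71.844 g/mol.
Mass of FeO per formula unit = 0.9200 × 71.844 = 66.096 g.
FeO wt% = 66.096 / 169.708 × 100 = 38.95%.

38.95 wt%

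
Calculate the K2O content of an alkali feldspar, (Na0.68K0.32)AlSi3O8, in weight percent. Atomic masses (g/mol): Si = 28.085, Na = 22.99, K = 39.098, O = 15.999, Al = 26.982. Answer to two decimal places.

5.64 wt%

Formula mass = 267.374 g/mol.
0.32 K → 0.1600 mol K2O per formula unit; M(K2O) = 94.195, so K2O mass = 15.071 g.
15.071/267.374 × 100 = 5.64 wt%.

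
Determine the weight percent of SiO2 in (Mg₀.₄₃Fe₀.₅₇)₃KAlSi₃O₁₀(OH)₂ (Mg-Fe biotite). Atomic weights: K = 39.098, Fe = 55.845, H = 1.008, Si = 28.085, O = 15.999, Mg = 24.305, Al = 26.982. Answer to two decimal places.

38.25 wt%

Molar mass of (Mg₀.₄₃Fe₀.₅₇)₃KAlSi₃O₁₀(OH)₂ = 1.29*24.305 + 1.71*55.845 + 1*39.098 + 1*26.982 + 3*28.085 + 12*15.999 + 2*1.008 = 471.187 g/mol.
Each formula unit contains 3 Si, equivalent to 3/1 = 3.0000 mol SiO2.
M(SiO2) = 1×28.085 + 2×15.999 = 60.083 g/mol.
Mass of SiO2 per formula unit = 3.0000 × 60.083 = 180.249 g.
SiO2 wt% = 180.249 / 471.187 × 100 = 38.25%.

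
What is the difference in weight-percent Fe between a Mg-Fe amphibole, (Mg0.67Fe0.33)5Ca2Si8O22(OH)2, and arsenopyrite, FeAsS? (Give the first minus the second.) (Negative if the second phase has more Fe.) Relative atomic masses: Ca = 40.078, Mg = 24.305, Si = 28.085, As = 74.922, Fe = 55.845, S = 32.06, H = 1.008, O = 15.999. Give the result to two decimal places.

-23.64 percentage points

M((Mg0.67Fe0.33)5Ca2Si8O22(OH)2) = 864.394 g/mol, so wt% Fe = 92.144/864.394 × 100 = 10.66%.
M(FeAsS) = 162.827 g/mol, so wt% Fe = 55.845/162.827 × 100 = 34.30%.
10.66 − 34.30 = -23.64 pp.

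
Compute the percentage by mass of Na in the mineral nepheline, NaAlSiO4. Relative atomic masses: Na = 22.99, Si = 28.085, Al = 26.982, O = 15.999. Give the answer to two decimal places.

M(NaAlSiO4) = 142.053 g/mol.
Na contributes 1 × 22.99 = 22.990 g per mole.
22.990/142.053 = 0.1618 → 16.18%.

16.18 mass %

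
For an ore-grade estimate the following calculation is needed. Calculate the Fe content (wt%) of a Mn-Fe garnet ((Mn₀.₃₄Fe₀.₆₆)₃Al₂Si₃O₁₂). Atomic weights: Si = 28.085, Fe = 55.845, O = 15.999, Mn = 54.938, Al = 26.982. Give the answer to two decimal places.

22.26 wt%

Formula mass = 1.02·54.938 + 1.98·55.845 + 2·26.982 + 3·28.085 + 12·15.999 = 496.817 g/mol, of which 110.573 g is Fe.
So Fe makes up 110.573/496.817 = 0.2226 of the mass, i.e. 22.26%.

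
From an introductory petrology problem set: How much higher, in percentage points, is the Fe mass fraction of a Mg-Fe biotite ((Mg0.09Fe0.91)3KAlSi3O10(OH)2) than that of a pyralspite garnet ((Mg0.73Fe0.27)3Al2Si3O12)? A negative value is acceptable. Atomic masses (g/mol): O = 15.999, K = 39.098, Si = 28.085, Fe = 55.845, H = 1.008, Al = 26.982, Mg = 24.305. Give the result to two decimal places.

First mineral: 152.457 g Fe in 503.358 g formula = 30.29 wt% Fe.
Second mineral: 45.234 g Fe in 428.669 g formula = 10.55 wt% Fe.
30.29% − 10.55% gives a difference of 19.74 percentage points.

19.74 percentage points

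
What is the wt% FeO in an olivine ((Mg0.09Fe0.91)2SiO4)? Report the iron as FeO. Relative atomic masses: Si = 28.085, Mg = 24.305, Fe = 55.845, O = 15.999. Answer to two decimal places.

66.01 wt%

M((Mg0.09Fe0.91)2SiO4) = 198.094 g/mol; M(FeO) = 71.844 g/mol.
Moles FeO per formula unit = 1.82 Fe ÷ 1 = 1.8200.
FeO fraction = (1.8200 × 71.844) / 198.094 = 130.756/198.094 = 0.6601.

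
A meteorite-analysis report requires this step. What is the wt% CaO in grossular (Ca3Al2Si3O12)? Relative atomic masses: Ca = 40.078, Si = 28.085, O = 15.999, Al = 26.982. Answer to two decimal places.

Molar mass of Ca3Al2Si3O12 = 3×40.078 + 2×26.982 + 3×28.085 + 12×15.999 = 450.441 g/mol.
Each formula unit contains 3 Ca, equivalent to 3/1 = 3.0000 mol CaO.
M(CaO) = 1×40.078 + 1×15.999 = 56.077 g/mol.
Mass of CaO per formula unit = 3.0000 × 56.077 = 168.231 g.
CaO wt% = 168.231 / 450.441 × 100 = 37.35%.

37.35 wt%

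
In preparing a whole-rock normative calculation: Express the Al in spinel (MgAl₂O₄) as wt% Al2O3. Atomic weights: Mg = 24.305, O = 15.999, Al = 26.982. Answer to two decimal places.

M(MgAl₂O₄) = 142.265 g/mol; M(Al2O3) = 101.961 g/mol.
Moles Al2O3 per formula unit = 2 Al ÷ 2 = 1.0000.
Al2O3 fraction = (1.0000 × 101.961) / 142.265 = 101.961/142.265 = 0.7167.

71.67 wt%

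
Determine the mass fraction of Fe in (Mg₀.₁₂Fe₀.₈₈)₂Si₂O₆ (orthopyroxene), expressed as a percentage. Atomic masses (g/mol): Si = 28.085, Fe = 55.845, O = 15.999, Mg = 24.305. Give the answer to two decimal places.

38.35 mass %

Molar mass of (Mg₀.₁₂Fe₀.₈₈)₂Si₂O₆: 0.24×24.305 + 1.76×55.845 + 2×28.085 + 6×15.999 = 256.284 g/mol.
Mass of Fe per formula unit: 1.76 × 55.845 = 98.287 g.
Weight fraction Fe = 98.287 / 256.284 = 0.3835.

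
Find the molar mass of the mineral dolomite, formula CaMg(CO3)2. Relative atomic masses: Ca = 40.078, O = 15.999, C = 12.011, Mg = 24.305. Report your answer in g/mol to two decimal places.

184.40 g/mol

M = 1×40.078 + 1×24.305 + 2×12.011 + 6×15.999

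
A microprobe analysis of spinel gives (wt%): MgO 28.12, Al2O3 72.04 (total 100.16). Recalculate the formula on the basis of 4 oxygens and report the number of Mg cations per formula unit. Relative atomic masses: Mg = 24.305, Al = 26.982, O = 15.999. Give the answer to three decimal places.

MgO (M=40.304): mol = 0.69770; Mg = 0.69770, O = 0.69770.
Al2O3 (M=101.961): mol = 0.70654; Al = 1.41308, O = 2.11962.
ΣO = 2.81732; factor = 4/ΣO = 1.41979.
Mg apfu = 0.69770 × 1.41979 = 0.991.

0.991 Mg apfu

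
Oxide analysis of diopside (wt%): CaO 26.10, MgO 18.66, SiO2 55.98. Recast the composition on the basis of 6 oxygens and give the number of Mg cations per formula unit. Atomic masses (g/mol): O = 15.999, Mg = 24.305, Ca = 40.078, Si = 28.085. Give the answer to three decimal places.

0.995 Mg apfu

CaO: 26.10/56.077 = 0.46543 mol → 0.46543 mol Ca, 0.46543 mol O.
MgO: 18.66/40.304 = 0.46298 mol → 0.46298 mol Mg, 0.46298 mol O.
SiO2: 55.98/60.083 = 0.93171 mol → 0.93171 mol Si, 1.86342 mol O.
Total oxygen = 2.79183 mol. Normalization factor = 6/2.79183 = 2.14913.
Mg per 6 O = 0.46298 × 2.14913 = 0.995.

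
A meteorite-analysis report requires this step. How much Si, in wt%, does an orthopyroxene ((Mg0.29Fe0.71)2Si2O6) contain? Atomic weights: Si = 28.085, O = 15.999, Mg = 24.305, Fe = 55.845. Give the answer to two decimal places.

Molar mass of (Mg0.29Fe0.71)2Si2O6: 0.58×24.305 + 1.42×55.845 + 2×28.085 + 6×15.999 = 245.561 g/mol.
Mass of Si per formula unit: 2 × 28.085 = 56.170 g.
Weight fraction Si = 56.170 / 245.561 = 0.2287.

22.87 wt%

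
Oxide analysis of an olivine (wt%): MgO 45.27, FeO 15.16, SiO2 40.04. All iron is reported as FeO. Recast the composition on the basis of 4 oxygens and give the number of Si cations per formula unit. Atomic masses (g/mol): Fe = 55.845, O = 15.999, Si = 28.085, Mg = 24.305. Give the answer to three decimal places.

0.999 Si apfu

MgO (M=40.304): mol = 1.12321; Mg = 1.12321, O = 1.12321.
FeO (M=71.844): mol = 0.21101; Fe = 0.21101, O = 0.21101.
SiO2 (M=60.083): mol = 0.66641; Si = 0.66641, O = 1.33282.
ΣO = 2.66704; factor = 4/ΣO = 1.49979.
Si apfu = 0.66641 × 1.49979 = 0.999.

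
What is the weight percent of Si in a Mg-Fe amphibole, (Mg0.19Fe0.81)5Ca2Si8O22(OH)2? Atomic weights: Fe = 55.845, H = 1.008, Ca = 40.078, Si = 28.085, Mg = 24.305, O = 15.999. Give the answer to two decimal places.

23.90 weight percent

M((Mg0.19Fe0.81)5Ca2Si8O22(OH)2) = 940.090 g/mol.
Si contributes 8 × 28.085 = 224.680 g per mole.
224.680/940.090 = 0.2390 → 23.90%.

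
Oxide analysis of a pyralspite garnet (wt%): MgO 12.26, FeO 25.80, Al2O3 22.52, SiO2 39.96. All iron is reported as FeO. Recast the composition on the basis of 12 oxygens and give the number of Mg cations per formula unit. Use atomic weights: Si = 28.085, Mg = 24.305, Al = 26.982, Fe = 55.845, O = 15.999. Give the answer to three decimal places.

1.374 Mg apfu

MgO: 12.26/40.304 = 0.30419 mol → 0.30419 mol Mg, 0.30419 mol O.
FeO: 25.80/71.844 = 0.35911 mol → 0.35911 mol Fe, 0.35911 mol O.
Al2O3: 22.52/101.961 = 0.22087 mol → 0.44174 mol Al, 0.66261 mol O.
SiO2: 39.96/60.083 = 0.66508 mol → 0.66508 mol Si, 1.33016 mol O.
Total oxygen = 2.65607 mol. Normalization factor = 12/2.65607 = 4.51795.
Mg per 12 O = 0.30419 × 4.51795 = 1.374.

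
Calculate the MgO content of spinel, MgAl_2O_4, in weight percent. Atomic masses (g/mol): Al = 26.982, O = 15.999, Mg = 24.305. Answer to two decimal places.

28.33 wt%

M(MgAl_2O_4) = 142.265 g/mol; M(MgO) = 40.304 g/mol.
Moles MgO per formula unit = 1 Mg ÷ 1 = 1.0000.
MgO fraction = (1.0000 × 40.304) / 142.265 = 40.304/142.265 = 0.2833.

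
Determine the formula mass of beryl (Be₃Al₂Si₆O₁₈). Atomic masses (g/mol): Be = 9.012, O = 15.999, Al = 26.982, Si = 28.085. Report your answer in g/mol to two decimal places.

537.49 g/mol

Be: 3 × 9.012 = 27.0360
Al: 2 × 26.982 = 53.9640
Si: 6 × 28.085 = 168.5100
O: 18 × 15.999 = 287.9820
Summing the contributions gives the formula mass.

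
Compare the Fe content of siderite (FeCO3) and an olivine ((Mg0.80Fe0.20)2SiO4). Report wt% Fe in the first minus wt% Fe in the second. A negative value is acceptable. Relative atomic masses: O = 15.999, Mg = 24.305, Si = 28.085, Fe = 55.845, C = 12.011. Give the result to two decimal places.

33.63 percentage points

M(FeCO3) = 115.853 g/mol, so wt% Fe = 55.845/115.853 × 100 = 48.20%.
M((Mg0.80Fe0.20)2SiO4) = 153.307 g/mol, so wt% Fe = 22.338/153.307 × 100 = 14.57%.
48.20 − 14.57 = 33.63 pp.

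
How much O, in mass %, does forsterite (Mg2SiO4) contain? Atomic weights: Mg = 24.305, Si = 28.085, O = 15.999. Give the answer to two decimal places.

M(Mg2SiO4) = 140.691 g/mol.
O contributes 4 × 15.999 = 63.996 g per mole.
63.996/140.691 = 0.4549 → 45.49%.

45.49 mass %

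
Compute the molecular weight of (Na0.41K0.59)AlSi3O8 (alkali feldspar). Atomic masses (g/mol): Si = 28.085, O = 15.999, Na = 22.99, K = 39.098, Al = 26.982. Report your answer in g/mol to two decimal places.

M = 0.41(22.99) + 0.59(39.098) + 1(26.982) + 3(28.085) + 8(15.999)

271.72 g/mol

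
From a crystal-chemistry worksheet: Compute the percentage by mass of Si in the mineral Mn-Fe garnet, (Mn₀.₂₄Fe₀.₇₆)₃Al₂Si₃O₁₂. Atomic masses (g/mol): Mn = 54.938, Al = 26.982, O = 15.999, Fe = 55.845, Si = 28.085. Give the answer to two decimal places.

M((Mn₀.₂₄Fe₀.₇₆)₃Al₂Si₃O₁₂) = 497.089 g/mol.
Si contributes 3 × 28.085 = 84.255 g per mole.
84.255/497.089 = 0.1695 → 16.95%.

16.95 wt%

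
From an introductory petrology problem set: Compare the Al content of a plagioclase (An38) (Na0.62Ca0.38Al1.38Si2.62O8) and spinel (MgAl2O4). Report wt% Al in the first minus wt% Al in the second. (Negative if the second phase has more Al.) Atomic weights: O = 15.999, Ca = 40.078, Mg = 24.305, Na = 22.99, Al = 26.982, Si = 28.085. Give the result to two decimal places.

Al in Na0.62Ca0.38Al1.38Si2.62O8: molar mass 268.293 g/mol; 1.38×26.982 = 37.235 g → 13.88 wt%.
Al in MgAl2O4: molar mass 142.265 g/mol; 2×26.982 = 53.964 g → 37.93 wt%.
Difference = 13.88 − 37.93 = -24.05 percentage points.

-24.05 percentage points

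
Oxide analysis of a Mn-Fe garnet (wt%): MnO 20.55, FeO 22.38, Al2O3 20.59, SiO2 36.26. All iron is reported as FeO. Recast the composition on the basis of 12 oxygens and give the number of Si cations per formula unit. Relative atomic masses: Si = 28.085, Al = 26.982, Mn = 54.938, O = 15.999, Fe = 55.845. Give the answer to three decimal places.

3.000 Si apfu

MnO (M=70.937): mol = 0.28969; Mn = 0.28969, O = 0.28969.
FeO (M=71.844): mol = 0.31151; Fe = 0.31151, O = 0.31151.
Al2O3 (M=101.961): mol = 0.20194; Al = 0.40388, O = 0.60582.
SiO2 (M=60.083): mol = 0.60350; Si = 0.60350, O = 1.20700.
ΣO = 2.41402; factor = 12/ΣO = 4.97096.
Si apfu = 0.60350 × 4.97096 = 3.000.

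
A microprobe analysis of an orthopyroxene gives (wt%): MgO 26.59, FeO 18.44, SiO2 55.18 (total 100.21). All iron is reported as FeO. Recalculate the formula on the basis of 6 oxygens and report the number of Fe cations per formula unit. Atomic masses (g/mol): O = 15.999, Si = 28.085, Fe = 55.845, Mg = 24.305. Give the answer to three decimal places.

0.559 Fe apfu

MgO (M=40.304): mol = 0.65974; Mg = 0.65974, O = 0.65974.
FeO (M=71.844): mol = 0.25667; Fe = 0.25667, O = 0.25667.
SiO2 (M=60.083): mol = 0.91840; Si = 0.91840, O = 1.83680.
ΣO = 2.75321; factor = 6/ΣO = 2.17927.
Fe apfu = 0.25667 × 2.17927 = 0.559.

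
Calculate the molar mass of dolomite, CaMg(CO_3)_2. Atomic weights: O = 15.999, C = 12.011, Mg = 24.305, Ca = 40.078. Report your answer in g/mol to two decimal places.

184.40 g/mol

The formula mass is the sum 1(40.078) + 1(24.305) + 2(12.011) + 6(15.999).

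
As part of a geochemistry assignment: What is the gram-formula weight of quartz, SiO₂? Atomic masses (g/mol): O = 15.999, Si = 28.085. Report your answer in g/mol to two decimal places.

M = 1*28.085 + 2*15.999

60.08 g/mol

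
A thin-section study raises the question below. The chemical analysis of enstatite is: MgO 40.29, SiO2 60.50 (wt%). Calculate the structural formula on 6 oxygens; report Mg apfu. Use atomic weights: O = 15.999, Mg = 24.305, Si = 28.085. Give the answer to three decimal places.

1.990 Mg apfu

MgO: 40.29/40.304 = 0.99965 mol → 0.99965 mol Mg, 0.99965 mol O.
SiO2: 60.50/60.083 = 1.00694 mol → 1.00694 mol Si, 2.01388 mol O.
Total oxygen = 3.01353 mol. Normalization factor = 6/3.01353 = 1.99102.
Mg per 6 O = 0.99965 × 1.99102 = 1.990.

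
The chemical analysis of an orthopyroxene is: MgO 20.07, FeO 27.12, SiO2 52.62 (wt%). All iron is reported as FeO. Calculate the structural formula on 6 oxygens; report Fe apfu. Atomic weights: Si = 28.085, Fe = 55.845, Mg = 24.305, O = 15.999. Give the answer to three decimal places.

MgO (M=40.304): mol = 0.49797; Mg = 0.49797, O = 0.49797.
FeO (M=71.844): mol = 0.37748; Fe = 0.37748, O = 0.37748.
SiO2 (M=60.083): mol = 0.87579; Si = 0.87579, O = 1.75158.
ΣO = 2.62703; factor = 6/ΣO = 2.28395.
Fe apfu = 0.37748 × 2.28395 = 0.862.

0.862 Fe apfu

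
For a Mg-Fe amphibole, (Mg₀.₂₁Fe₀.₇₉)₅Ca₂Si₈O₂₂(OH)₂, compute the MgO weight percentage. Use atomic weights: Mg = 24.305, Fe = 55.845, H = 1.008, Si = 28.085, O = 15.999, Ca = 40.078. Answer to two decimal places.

Molar mass of (Mg₀.₂₁Fe₀.₇₉)₅Ca₂Si₈O₂₂(OH)₂ = 1.05*24.305 + 3.95*55.845 + 2*40.078 + 8*28.085 + 24*15.999 + 2*1.008 = 936.936 g/mol.
Each formula unit contains 1.05 Mg, equivalent to 1.05/1 = 1.0500 mol MgO.
M(MgO) = 1×24.305 + 1×15.999 = 40.304 g/mol.
Mass of MgO per formula unit = 1.0500 × 40.304 = 42.319 g.
MgO wt% = 42.319 / 936.936 × 100 = 4.52%.

4.52 wt%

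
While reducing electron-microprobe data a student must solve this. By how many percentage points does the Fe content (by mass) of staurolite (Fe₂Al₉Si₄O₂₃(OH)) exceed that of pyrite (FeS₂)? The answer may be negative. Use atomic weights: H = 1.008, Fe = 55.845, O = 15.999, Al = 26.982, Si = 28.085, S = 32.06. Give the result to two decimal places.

-33.44 percentage points

First mineral: 111.690 g Fe in 851.852 g formula = 13.11 wt% Fe.
Second mineral: 55.845 g Fe in 119.965 g formula = 46.55 wt% Fe.
13.11% − 46.55% gives a difference of -33.44 percentage points.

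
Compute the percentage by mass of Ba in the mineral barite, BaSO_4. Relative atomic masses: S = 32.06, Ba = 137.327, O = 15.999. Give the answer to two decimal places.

58.84 weight percent

Molar mass of BaSO_4: 1×137.327 + 1×32.06 + 4×15.999 = 233.383 g/mol.
Mass of Ba per formula unit: 1 × 137.327 = 137.327 g.
Weight fraction Ba = 137.327 / 233.383 = 0.5884.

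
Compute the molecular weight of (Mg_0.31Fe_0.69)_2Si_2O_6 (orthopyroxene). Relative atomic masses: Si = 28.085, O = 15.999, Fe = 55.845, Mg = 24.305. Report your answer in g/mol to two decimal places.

244.30 g/mol

The formula mass is the sum 0.62(24.305) + 1.38(55.845) + 2(28.085) + 6(15.999).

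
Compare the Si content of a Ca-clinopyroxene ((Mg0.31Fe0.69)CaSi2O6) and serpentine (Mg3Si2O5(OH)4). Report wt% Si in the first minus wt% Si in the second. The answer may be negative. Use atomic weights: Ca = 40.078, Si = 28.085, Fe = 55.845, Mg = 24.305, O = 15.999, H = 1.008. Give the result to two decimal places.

M((Mg0.31Fe0.69)CaSi2O6) = 238.310 g/mol, so wt% Si = 56.170/238.310 × 100 = 23.57%.
M(Mg3Si2O5(OH)4) = 277.108 g/mol, so wt% Si = 56.170/277.108 × 100 = 20.27%.
23.57 − 20.27 = 3.30 pp.

3.30 percentage points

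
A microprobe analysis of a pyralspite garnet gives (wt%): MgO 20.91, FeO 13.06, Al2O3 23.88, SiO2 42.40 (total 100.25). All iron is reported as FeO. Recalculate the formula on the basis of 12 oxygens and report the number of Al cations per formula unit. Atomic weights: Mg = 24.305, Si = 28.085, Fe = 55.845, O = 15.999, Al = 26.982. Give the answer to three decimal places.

MgO: 20.91/40.304 = 0.51881 mol → 0.51881 mol Mg, 0.51881 mol O.
FeO: 13.06/71.844 = 0.18178 mol → 0.18178 mol Fe, 0.18178 mol O.
Al2O3: 23.88/101.961 = 0.23421 mol → 0.46842 mol Al, 0.70263 mol O.
SiO2: 42.40/60.083 = 0.70569 mol → 0.70569 mol Si, 1.41138 mol O.
Total oxygen = 2.81460 mol. Normalization factor = 12/2.81460 = 4.26348.
Al per 12 O = 0.46842 × 4.26348 = 1.997.

1.997 Al apfu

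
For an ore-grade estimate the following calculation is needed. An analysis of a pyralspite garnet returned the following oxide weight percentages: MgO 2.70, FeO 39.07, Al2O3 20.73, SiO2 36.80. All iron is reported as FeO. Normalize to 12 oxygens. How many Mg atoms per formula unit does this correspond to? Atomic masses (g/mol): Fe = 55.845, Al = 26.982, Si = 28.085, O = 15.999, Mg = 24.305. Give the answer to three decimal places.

0.329 Mg apfu

MgO: 2.70/40.304 = 0.06699 mol → 0.06699 mol Mg, 0.06699 mol O.
FeO: 39.07/71.844 = 0.54382 mol → 0.54382 mol Fe, 0.54382 mol O.
Al2O3: 20.73/101.961 = 0.20331 mol → 0.40662 mol Al, 0.60993 mol O.
SiO2: 36.80/60.083 = 0.61249 mol → 0.61249 mol Si, 1.22498 mol O.
Total oxygen = 2.44572 mol. Normalization factor = 12/2.44572 = 4.90653.
Mg per 12 O = 0.06699 × 4.90653 = 0.329.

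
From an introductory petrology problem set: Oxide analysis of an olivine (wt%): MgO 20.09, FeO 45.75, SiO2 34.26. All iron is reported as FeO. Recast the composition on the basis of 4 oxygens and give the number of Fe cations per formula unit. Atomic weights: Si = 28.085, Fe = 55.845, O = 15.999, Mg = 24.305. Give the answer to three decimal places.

1.119 Fe apfu

MgO: 20.09/40.304 = 0.49846 mol → 0.49846 mol Mg, 0.49846 mol O.
FeO: 45.75/71.844 = 0.63680 mol → 0.63680 mol Fe, 0.63680 mol O.
SiO2: 34.26/60.083 = 0.57021 mol → 0.57021 mol Si, 1.14042 mol O.
Total oxygen = 2.27568 mol. Normalization factor = 4/2.27568 = 1.75772.
Fe per 4 O = 0.63680 × 1.75772 = 1.119.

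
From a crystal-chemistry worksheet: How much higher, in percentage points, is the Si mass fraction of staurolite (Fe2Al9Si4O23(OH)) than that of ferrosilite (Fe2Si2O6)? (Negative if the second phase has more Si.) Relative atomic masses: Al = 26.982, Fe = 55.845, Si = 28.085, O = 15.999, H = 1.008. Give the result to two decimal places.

-8.10 percentage points

Si in Fe2Al9Si4O23(OH): molar mass 851.852 g/mol; 4×28.085 = 112.340 g → 13.19 wt%.
Si in Fe2Si2O6: molar mass 263.854 g/mol; 2×28.085 = 56.170 g → 21.29 wt%.
Difference = 13.19 − 21.29 = -8.10 percentage points.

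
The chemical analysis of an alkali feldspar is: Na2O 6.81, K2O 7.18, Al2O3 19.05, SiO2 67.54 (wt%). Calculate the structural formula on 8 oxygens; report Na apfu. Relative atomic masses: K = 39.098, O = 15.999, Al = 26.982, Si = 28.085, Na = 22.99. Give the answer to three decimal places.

6.81 wt% Na2O ÷ 61.979 g/mol = 0.10988 mol, giving 0.21976 Na and 0.10988 O.
7.18 wt% K2O ÷ 94.195 g/mol = 0.07622 mol, giving 0.15244 K and 0.07622 O.
19.05 wt% Al2O3 ÷ 101.961 g/mol = 0.18684 mol, giving 0.37368 Al and 0.56052 O.
67.54 wt% SiO2 ÷ 60.083 g/mol = 1.12411 mol, giving 1.12411 Si and 2.24822 O.
Oxygen sums to 2.99484; scaling by 8/2.99484 = 2.67126 puts the formula on 8 O.
Na: 0.21976 × 2.67126 = 0.587 atoms per formula unit.

0.587 Na apfu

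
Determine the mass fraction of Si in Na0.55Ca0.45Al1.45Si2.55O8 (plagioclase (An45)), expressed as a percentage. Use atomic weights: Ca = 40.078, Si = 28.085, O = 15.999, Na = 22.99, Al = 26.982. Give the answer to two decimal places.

26.58 wt%

M(Na0.55Ca0.45Al1.45Si2.55O8) = 269.412 g/mol.
Si contributes 2.55 × 28.085 = 71.617 g per mole.
71.617/269.412 = 0.2658 → 26.58%.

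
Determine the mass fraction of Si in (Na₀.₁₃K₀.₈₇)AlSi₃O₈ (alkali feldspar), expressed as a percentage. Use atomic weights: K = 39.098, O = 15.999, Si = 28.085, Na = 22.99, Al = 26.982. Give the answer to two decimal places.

30.50 wt%

Molar mass of (Na₀.₁₃K₀.₈₇)AlSi₃O₈: 0.13·22.99 + 0.87·39.098 + 1·26.982 + 3·28.085 + 8·15.999 = 276.233 g/mol.
Mass of Si per formula unit: 3 × 28.085 = 84.255 g.
Weight fraction Si = 84.255 / 276.233 = 0.3050.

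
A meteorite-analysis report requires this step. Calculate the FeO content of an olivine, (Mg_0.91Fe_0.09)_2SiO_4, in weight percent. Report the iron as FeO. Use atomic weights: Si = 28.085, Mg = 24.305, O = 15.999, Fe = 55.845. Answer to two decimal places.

Formula mass = 146.368 g/mol.
0.18 Fe → 0.1800 mol FeO per formula unit; M(FeO) = 71.844, so FeO mass = 12.932 g.
12.932/146.368 × 100 = 8.84 wt%.

8.84 wt%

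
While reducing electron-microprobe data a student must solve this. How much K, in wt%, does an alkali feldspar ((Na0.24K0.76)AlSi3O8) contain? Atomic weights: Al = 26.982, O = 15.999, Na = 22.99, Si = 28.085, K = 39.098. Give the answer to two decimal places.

10.83 wt%

M((Na0.24K0.76)AlSi3O8) = 274.461 g/mol.
K contributes 0.76 × 39.098 = 29.714 g per mole.
29.714/274.461 = 0.1083 → 10.83%.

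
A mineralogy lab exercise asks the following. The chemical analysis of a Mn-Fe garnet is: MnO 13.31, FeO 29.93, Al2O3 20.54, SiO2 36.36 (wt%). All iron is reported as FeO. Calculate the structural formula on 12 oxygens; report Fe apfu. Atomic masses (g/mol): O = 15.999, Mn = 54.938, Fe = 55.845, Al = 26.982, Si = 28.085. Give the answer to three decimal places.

2.067 Fe apfu

13.31 wt% MnO ÷ 70.937 g/mol = 0.18763 mol, giving 0.18763 Mn and 0.18763 O.
29.93 wt% FeO ÷ 71.844 g/mol = 0.41660 mol, giving 0.41660 Fe and 0.41660 O.
20.54 wt% Al2O3 ÷ 101.961 g/mol = 0.20145 mol, giving 0.40290 Al and 0.60435 O.
36.36 wt% SiO2 ÷ 60.083 g/mol = 0.60516 mol, giving 0.60516 Si and 1.21032 O.
Oxygen sums to 2.41890; scaling by 12/2.41890 = 4.96093 puts the formula on 12 O.
Fe: 0.41660 × 4.96093 = 2.067 atoms per formula unit.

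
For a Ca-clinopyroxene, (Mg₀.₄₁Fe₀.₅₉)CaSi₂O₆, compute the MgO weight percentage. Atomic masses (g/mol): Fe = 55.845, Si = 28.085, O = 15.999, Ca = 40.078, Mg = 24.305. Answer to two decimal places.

7.03 wt%

Formula mass = 235.156 g/mol.
0.41 Mg → 0.4100 mol MgO per formula unit; M(MgO) = 40.304, so MgO mass = 16.525 g.
16.525/235.156 × 100 = 7.03 wt%.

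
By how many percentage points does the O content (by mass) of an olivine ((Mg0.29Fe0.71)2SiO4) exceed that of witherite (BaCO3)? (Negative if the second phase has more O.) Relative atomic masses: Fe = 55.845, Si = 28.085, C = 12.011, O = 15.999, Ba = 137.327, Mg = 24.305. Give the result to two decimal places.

M((Mg0.29Fe0.71)2SiO4) = 185.478 g/mol, so wt% O = 63.996/185.478 × 100 = 34.50%.
M(BaCO3) = 197.335 g/mol, so wt% O = 47.997/197.335 × 100 = 24.32%.
34.50 − 24.32 = 10.18 pp.

10.18 percentage points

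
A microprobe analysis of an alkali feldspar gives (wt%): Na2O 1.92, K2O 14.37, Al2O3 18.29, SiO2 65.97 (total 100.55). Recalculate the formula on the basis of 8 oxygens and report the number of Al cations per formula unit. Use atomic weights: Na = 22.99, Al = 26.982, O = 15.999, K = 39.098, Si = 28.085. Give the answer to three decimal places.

0.984 Al apfu

Na2O: 1.92/61.979 = 0.03098 mol → 0.06196 mol Na, 0.03098 mol O.
K2O: 14.37/94.195 = 0.15256 mol → 0.30512 mol K, 0.15256 mol O.
Al2O3: 18.29/101.961 = 0.17938 mol → 0.35876 mol Al, 0.53814 mol O.
SiO2: 65.97/60.083 = 1.09798 mol → 1.09798 mol Si, 2.19596 mol O.
Total oxygen = 2.91764 mol. Normalization factor = 8/2.91764 = 2.74194.
Al per 8 O = 0.35876 × 2.74194 = 0.984.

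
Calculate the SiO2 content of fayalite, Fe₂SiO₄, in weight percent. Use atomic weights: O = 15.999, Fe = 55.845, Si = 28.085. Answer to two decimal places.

29.49 wt%

M(Fe₂SiO₄) = 203.771 g/mol; M(SiO2) = 60.083 g/mol.
Moles SiO2 per formula unit = 1 Si ÷ 1 = 1.0000.
SiO2 fraction = (1.0000 × 60.083) / 203.771 = 60.083/203.771 = 0.2949.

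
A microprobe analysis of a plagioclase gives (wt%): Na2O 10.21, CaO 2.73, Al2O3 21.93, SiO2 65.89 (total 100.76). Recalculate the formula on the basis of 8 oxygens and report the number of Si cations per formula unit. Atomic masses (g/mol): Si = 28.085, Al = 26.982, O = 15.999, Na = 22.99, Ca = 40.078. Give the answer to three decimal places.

10.21 wt% Na2O ÷ 61.979 g/mol = 0.16473 mol, giving 0.32946 Na and 0.16473 O.
2.73 wt% CaO ÷ 56.077 g/mol = 0.04868 mol, giving 0.04868 Ca and 0.04868 O.
21.93 wt% Al2O3 ÷ 101.961 g/mol = 0.21508 mol, giving 0.43016 Al and 0.64524 O.
65.89 wt% SiO2 ÷ 60.083 g/mol = 1.09665 mol, giving 1.09665 Si and 2.19330 O.
Oxygen sums to 3.05195; scaling by 8/3.05195 = 2.62127 puts the formula on 8 O.
Si: 1.09665 × 2.62127 = 2.875 atoms per formula unit.

2.875 Si apfu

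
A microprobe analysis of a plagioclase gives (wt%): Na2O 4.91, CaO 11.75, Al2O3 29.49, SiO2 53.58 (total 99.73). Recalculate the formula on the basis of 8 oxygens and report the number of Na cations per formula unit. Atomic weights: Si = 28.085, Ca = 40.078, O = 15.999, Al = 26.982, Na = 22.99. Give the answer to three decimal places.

0.431 Na apfu

4.91 wt% Na2O ÷ 61.979 g/mol = 0.07922 mol, giving 0.15844 Na and 0.07922 O.
11.75 wt% CaO ÷ 56.077 g/mol = 0.20953 mol, giving 0.20953 Ca and 0.20953 O.
29.49 wt% Al2O3 ÷ 101.961 g/mol = 0.28923 mol, giving 0.57846 Al and 0.86769 O.
53.58 wt% SiO2 ÷ 60.083 g/mol = 0.89177 mol, giving 0.89177 Si and 1.78354 O.
Oxygen sums to 2.93998; scaling by 8/2.93998 = 2.72111 puts the formula on 8 O.
Na: 0.15844 × 2.72111 = 0.431 atoms per formula unit.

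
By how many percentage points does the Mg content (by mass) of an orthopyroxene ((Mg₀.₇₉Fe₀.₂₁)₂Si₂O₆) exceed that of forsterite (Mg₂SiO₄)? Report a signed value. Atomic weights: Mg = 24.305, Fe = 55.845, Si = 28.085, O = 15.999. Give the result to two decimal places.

Mg in (Mg₀.₇₉Fe₀.₂₁)₂Si₂O₆: molar mass 214.021 g/mol; 1.58×24.305 = 38.402 g → 17.94 wt%.
Mg in Mg₂SiO₄: molar mass 140.691 g/mol; 2×24.305 = 48.610 g → 34.55 wt%.
Difference = 17.94 − 34.55 = -16.61 percentage points.

-16.61 percentage points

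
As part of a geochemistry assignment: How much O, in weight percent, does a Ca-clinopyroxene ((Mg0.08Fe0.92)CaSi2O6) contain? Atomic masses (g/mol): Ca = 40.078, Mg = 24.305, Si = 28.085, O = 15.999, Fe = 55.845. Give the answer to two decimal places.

M((Mg0.08Fe0.92)CaSi2O6) = 245.564 g/mol.
O contributes 6 × 15.999 = 95.994 g per mole.
95.994/245.564 = 0.3909 → 39.09%.

39.09 weight percent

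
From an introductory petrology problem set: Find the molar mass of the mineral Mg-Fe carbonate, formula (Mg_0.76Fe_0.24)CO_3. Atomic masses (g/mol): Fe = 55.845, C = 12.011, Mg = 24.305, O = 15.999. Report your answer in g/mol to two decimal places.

Mg: 0.76 × 24.305 = 18.4718
Fe: 0.24 × 55.845 = 13.4028
C: 1 × 12.011 = 12.0110
O: 3 × 15.999 = 47.9970
Summing the contributions gives the formula mass.

91.88 g/mol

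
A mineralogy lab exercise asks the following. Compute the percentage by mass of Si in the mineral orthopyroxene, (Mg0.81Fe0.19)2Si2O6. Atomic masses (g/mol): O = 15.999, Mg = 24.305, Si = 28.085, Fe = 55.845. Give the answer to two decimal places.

26.40 wt%

Formula mass = 1.62*24.305 + 0.38*55.845 + 2*28.085 + 6*15.999 = 212.759 g/mol, of which 56.170 g is Si.
So Si makes up 56.170/212.759 = 0.2640 of the mass, i.e. 26.40%.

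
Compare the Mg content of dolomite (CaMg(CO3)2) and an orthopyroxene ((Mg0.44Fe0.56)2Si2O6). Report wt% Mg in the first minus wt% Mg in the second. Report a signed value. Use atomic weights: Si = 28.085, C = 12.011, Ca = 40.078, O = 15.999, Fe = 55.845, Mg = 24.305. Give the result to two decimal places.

4.12 percentage points

Mg in CaMg(CO3)2: molar mass 184.399 g/mol; 1×24.305 = 24.305 g → 13.18 wt%.
Mg in (Mg0.44Fe0.56)2Si2O6: molar mass 236.099 g/mol; 0.88×24.305 = 21.388 g → 9.06 wt%.
Difference = 13.18 − 9.06 = 4.12 percentage points.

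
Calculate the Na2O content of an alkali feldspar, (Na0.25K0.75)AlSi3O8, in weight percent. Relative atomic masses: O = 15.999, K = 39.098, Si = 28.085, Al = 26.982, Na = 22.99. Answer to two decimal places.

2.82 wt%

Molar mass of (Na0.25K0.75)AlSi3O8 = 0.25×22.99 + 0.75×39.098 + 1×26.982 + 3×28.085 + 8×15.999 = 274.300 g/mol.
Each formula unit contains 0.25 Na, equivalent to 0.25/2 = 0.1250 mol Na2O.
M(Na2O) = 2×22.99 + 1×15.999 = 61.979 g/mol.
Mass of Na2O per formula unit = 0.1250 × 61.979 = 7.747 g.
Na2O wt% = 7.747 / 274.300 × 100 = 2.82%.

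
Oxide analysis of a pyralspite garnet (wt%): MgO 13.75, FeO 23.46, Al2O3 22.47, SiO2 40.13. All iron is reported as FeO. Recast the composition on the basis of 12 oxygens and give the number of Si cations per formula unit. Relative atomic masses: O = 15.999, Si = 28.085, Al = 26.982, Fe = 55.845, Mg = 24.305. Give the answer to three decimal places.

3.008 Si apfu

MgO: 13.75/40.304 = 0.34116 mol → 0.34116 mol Mg, 0.34116 mol O.
FeO: 23.46/71.844 = 0.32654 mol → 0.32654 mol Fe, 0.32654 mol O.
Al2O3: 22.47/101.961 = 0.22038 mol → 0.44076 mol Al, 0.66114 mol O.
SiO2: 40.13/60.083 = 0.66791 mol → 0.66791 mol Si, 1.33582 mol O.
Total oxygen = 2.66466 mol. Normalization factor = 12/2.66466 = 4.50339.
Si per 12 O = 0.66791 × 4.50339 = 3.008.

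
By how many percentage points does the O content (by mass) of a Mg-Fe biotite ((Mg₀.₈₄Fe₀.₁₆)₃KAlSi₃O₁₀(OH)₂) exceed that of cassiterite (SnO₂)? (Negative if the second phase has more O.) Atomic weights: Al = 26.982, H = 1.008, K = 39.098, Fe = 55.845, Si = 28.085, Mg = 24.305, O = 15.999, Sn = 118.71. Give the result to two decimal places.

23.17 percentage points

First mineral: 191.988 g O in 432.393 g formula = 44.40 wt% O.
Second mineral: 31.998 g O in 150.708 g formula = 21.23 wt% O.
44.40% − 21.23% gives a difference of 23.17 percentage points.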